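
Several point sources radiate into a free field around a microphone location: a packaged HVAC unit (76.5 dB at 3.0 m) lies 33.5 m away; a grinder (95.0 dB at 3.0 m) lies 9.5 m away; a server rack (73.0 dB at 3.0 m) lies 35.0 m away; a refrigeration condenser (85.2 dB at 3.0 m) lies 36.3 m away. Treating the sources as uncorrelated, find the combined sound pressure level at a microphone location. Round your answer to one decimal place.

85.0 dB

Apply inverse-square spreading to bring every level to the receiver, then sum 10^(L/10).
packaged HVAC unit: 76.5 − 20·log₁₀(33.5/3.0) = 76.5 − 20.96 = 55.54 dB.
grinder: 95.0 − 20·log₁₀(9.5/3.0) = 95.0 − 10.01 = 84.99 dB.
server rack: 73.0 − 20·log₁₀(35.0/3.0) = 73.0 − 21.34 = 51.66 dB.
refrigeration condenser: 85.2 − 20·log₁₀(36.3/3.0) = 85.2 − 21.66 = 63.54 dB.
Σ 10^(L/10) = 3.181e+08 → L_total = 10·log₁₀(3.181e+08) = 85.03 dB.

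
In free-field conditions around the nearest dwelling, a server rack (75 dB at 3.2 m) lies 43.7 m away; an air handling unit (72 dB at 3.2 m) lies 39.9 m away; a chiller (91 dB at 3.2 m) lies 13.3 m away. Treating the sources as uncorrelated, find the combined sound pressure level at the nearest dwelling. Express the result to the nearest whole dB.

79 dB

Propagate each source to the receiver with L = L_ref − 20·log₁₀(r/r_ref), then add intensities.
server rack: 75 − 20·log₁₀(43.7/3.2) = 75 − 22.71 = 52.29 dB.
air handling unit: 72 − 20·log₁₀(39.9/3.2) = 72 − 21.92 = 50.08 dB.
chiller: 91 − 20·log₁₀(13.3/3.2) = 91 − 12.37 = 78.63 dB.
Σ 10^(L/10) = 7.315e+07 → L_total = 10·log₁₀(7.315e+07) = 78.64 dB.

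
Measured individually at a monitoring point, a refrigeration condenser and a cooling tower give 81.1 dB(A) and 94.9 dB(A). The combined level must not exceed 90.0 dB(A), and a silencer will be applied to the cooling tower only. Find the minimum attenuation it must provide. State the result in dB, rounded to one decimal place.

Everything except the cooling tower sums to 10^(81.1/10) = 1.288e+08 in linear terms, 81.10 dB(A).
To meet 90.0 dB(A) overall, the treated cooling tower may contribute at most 10^(90.0/10) − 1.288e+08 = 8.712e+08, i.e. 89.40 dB(A).
Required insertion loss = 94.9 − 89.40 = 5.50 dB.

5.5 dB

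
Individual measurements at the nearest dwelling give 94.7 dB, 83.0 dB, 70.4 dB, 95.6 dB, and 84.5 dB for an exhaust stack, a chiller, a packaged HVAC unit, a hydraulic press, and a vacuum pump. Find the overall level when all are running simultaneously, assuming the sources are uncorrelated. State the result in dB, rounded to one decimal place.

98.5 dB

Incoherent sources combine by intensity addition: L_total = 10·log₁₀(Σ 10^(L_i/10)).
Σ 10^(L/10) = 10^(94.7/10) + 10^(83.0/10) + 10^(70.4/10) + 10^(95.6/10) + 10^(84.5/10) = 7.074e+09.
L_total = 10·log₁₀(7.074e+09) = 98.50 dB.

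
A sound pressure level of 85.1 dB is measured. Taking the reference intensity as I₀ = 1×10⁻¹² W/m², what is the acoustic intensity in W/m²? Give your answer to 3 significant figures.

I/I₀ = 10^(85.1/10) = 3.236e+08, so I = 3.236e+08 × 10⁻¹² W/m².

0.000324 W/m²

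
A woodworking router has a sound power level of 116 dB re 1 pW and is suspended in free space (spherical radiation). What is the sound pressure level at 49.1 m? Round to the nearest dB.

The power spreads over a sphere of area 4π·r², so L_p = L_w − 10·log₁₀(4π·r²).
4π·r² = 3.03e+04 m², 10·log₁₀ of that is 44.814 dB.
L_p = 116 − 44.814 = 71.19 dB.

71 dB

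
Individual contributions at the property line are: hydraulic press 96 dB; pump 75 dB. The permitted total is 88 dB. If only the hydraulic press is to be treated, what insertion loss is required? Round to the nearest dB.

8 dB

Fixed contribution from the other source: Σ 10^(L/10) = 10^(75/10) = 3.162e+07 (75.00 dB).
To meet 88 dB overall, the treated hydraulic press may contribute at most 10^(88/10) − 3.162e+07 = 5.993e+08, i.e. 87.78 dB.
So the hydraulic press must be reduced from 96 to 87.78 dB: IL = 8.22 dB.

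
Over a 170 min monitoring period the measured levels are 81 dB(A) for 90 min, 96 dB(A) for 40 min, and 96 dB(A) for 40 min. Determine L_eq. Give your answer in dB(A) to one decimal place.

The energy average is taken in the linear domain: L_eq = 10·log₁₀[(Σ tᵢ·10^(Lᵢ/10))/T], T = 170 min.
Σ tᵢ·10^(Lᵢ/10) = 90·10^(81/10) + 40·10^(96/10) + 40·10^(96/10) = 3.298e+11.
L_eq = 10·log₁₀(3.298e+11/170) = 92.88 dB(A).

92.9 dB(A)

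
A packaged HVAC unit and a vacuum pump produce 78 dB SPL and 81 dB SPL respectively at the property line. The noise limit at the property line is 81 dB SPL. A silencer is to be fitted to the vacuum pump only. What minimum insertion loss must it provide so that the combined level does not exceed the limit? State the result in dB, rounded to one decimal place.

3.0 dB

Fixed contribution from the other source: Σ 10^(L/10) = 10^(78/10) = 6.310e+07 (78.00 dB SPL).
The limit corresponds to 10^(81/10) = 1.259e+08; subtracting the fixed part leaves 6.280e+07 for the vacuum pump, i.e. 77.98 dB SPL.
So the vacuum pump must be reduced from 81 to 77.98 dB SPL: IL = 3.02 dB.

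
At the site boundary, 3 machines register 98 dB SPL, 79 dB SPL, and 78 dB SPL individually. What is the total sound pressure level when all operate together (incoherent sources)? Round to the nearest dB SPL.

98 dB SPL

Incoherent sources combine by intensity addition: L_total = 10·log₁₀(Σ 10^(L_i/10)).
Σ 10^(L/10) = 10^(98/10) + 10^(79/10) + 10^(78/10) = 6.452e+09.
L_total = 10·log₁₀(6.452e+09) = 98.10 dB SPL.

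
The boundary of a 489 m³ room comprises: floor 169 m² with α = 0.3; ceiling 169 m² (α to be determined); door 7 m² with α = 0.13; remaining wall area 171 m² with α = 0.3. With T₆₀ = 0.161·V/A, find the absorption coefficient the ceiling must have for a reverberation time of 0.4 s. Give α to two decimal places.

0.56

A = 0.161·V/T₆₀ = 0.161·489/0.4 = 196.82 m² sabins.
Absorption from the other surfaces = 169·0.3 + 7·0.13 + 171·0.3 = 102.91 m², so the ceiling must supply 93.91 m² over 169 m².
α = 93.91/169 = 0.556.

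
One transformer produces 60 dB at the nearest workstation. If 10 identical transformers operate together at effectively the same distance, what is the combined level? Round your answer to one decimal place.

N identical incoherent sources raise the level by 10·log₁₀ N.
L_total = 60 + 10·log₁₀(10) = 60 + 10.000 = 70.00 dB.

70.0 dB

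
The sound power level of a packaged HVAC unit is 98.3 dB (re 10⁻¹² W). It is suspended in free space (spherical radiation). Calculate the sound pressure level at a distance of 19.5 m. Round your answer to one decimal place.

61.5 dB

The power spreads over a sphere of area 4π·r², so L_p = L_w − 10·log₁₀(4π·r²).
4π·r² = 4778 m², 10·log₁₀ of that is 36.793 dB.
L_p = 98.3 − 36.793 = 61.51 dB.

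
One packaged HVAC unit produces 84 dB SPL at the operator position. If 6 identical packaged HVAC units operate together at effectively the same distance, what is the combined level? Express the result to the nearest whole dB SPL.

92 dB SPL

N identical incoherent sources raise the level by 10·log₁₀ N.
L_total = 84 + 10·log₁₀(6) = 84 + 7.782 = 91.78 dB SPL.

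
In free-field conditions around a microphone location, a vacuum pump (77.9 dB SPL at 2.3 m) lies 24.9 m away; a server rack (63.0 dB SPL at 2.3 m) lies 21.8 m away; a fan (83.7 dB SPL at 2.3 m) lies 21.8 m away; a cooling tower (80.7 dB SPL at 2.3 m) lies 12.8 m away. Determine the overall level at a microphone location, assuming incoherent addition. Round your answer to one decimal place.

Propagate each source to the receiver with L = L_ref − 20·log₁₀(r/r_ref), then add intensities.
vacuum pump: 77.9 − 20·log₁₀(24.9/2.3) = 77.9 − 20.69 = 57.21 dB SPL.
server rack: 63.0 − 20·log₁₀(21.8/2.3) = 63.0 − 19.53 = 43.47 dB SPL.
fan: 83.7 − 20·log₁₀(21.8/2.3) = 83.7 − 19.53 = 64.17 dB SPL.
cooling tower: 80.7 − 20·log₁₀(12.8/2.3) = 80.7 − 14.91 = 65.79 dB SPL.
Σ 10^(L/10) = 6.951e+06 → L_total = 10·log₁₀(6.951e+06) = 68.42 dB SPL.

68.4 dB SPL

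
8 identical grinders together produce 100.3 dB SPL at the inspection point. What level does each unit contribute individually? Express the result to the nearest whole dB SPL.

91 dB SPL

Dividing the total intensity by 8 lowers the level by 10·log₁₀ 8 = 9.031 dB: L₁ = 100.3 − 9.031.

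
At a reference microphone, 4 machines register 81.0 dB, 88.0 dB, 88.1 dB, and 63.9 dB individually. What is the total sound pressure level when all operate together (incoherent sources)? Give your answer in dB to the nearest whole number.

91 dB

For uncorrelated sources the intensities add, so convert each level to linear form, sum, and take 10·log₁₀ of the total.
Σ 10^(L/10) = 10^(81.0/10) + 10^(88.0/10) + 10^(88.1/10) + 10^(63.9/10) = 1.405e+09.
L_total = 10·log₁₀(1.405e+09) = 91.48 dB.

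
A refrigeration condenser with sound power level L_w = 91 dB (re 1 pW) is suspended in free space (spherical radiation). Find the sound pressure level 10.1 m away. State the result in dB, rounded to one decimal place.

59.9 dB

L_p = L_w − 10·log₁₀(4π·r²) with r = 10.1 m.
4π·r² = 1282 m², 10·log₁₀ of that is 31.079 dB.
L_p = 91 − 31.079 = 59.92 dB.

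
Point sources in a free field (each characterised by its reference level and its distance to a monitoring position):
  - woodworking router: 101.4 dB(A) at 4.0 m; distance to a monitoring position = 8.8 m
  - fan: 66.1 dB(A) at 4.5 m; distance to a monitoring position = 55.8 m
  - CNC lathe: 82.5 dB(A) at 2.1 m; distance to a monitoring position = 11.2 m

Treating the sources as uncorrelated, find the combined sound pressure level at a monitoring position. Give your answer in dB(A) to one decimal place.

Propagate each source to the receiver with L = L_ref − 20·log₁₀(r/r_ref), then add intensities.
woodworking router: 101.4 − 20·log₁₀(8.8/4.0) = 101.4 − 6.85 = 94.55 dB(A).
fan: 66.1 − 20·log₁₀(55.8/4.5) = 66.1 − 21.87 = 44.23 dB(A).
CNC lathe: 82.5 − 20·log₁₀(11.2/2.1) = 82.5 − 14.54 = 67.96 dB(A).
Σ 10^(L/10) = 2.858e+09 → L_total = 10·log₁₀(2.858e+09) = 94.56 dB(A).

94.6 dB(A)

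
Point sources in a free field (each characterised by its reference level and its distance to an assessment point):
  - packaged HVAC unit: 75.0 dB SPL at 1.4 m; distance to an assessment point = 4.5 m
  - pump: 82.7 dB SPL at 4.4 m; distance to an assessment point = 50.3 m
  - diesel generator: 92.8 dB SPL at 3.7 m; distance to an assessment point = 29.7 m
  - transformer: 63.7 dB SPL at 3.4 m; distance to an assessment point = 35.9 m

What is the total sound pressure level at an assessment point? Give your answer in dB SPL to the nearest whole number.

75 dB SPL

Propagate each source to the receiver with L = L_ref − 20·log₁₀(r/r_ref), then add intensities.
packaged HVAC unit: 75.0 − 20·log₁₀(4.5/1.4) = 75.0 − 10.14 = 64.86 dB SPL.
pump: 82.7 − 20·log₁₀(50.3/4.4) = 82.7 − 21.16 = 61.54 dB SPL.
diesel generator: 92.8 − 20·log₁₀(29.7/3.7) = 92.8 − 18.09 = 74.71 dB SPL.
transformer: 63.7 − 20·log₁₀(35.9/3.4) = 63.7 − 20.47 = 43.23 dB SPL.
Σ 10^(L/10) = 3.408e+07 → L_total = 10·log₁₀(3.408e+07) = 75.32 dB SPL.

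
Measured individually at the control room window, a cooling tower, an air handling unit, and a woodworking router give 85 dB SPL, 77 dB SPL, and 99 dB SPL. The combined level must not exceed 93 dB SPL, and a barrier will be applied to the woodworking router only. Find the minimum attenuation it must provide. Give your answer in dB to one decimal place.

6.9 dB

The untreated sources together contribute 10^(85/10) + 10^(77/10) = 3.663e+08, i.e. 85.64 dB SPL.
To meet 93 dB SPL overall, the treated woodworking router may contribute at most 10^(93/10) − 3.663e+08 = 1.629e+09, i.e. 92.12 dB SPL.
So the woodworking router must be reduced from 99 to 92.12 dB SPL: IL = 6.88 dB.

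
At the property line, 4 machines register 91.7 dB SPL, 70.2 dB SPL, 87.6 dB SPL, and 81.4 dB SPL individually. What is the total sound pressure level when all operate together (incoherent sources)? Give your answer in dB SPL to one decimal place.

93.4 dB SPL

Incoherent sources combine by intensity addition: L_total = 10·log₁₀(Σ 10^(L_i/10)).
Σ 10^(L/10) = 10^(91.7/10) + 10^(70.2/10) + 10^(87.6/10) + 10^(81.4/10) = 2.203e+09.
L_total = 10·log₁₀(2.203e+09) = 93.43 dB SPL.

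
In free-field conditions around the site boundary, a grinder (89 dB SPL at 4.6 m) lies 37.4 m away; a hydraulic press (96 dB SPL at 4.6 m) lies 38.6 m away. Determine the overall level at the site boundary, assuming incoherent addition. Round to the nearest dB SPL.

78 dB SPL

Propagate each source to the receiver with L = L_ref − 20·log₁₀(r/r_ref), then add intensities.
grinder: 89 − 20·log₁₀(37.4/4.6) = 89 − 18.20 = 70.80 dB SPL.
hydraulic press: 96 − 20·log₁₀(38.6/4.6) = 96 − 18.48 = 77.52 dB SPL.
Σ 10^(L/10) = 6.855e+07 → L_total = 10·log₁₀(6.855e+07) = 78.36 dB SPL.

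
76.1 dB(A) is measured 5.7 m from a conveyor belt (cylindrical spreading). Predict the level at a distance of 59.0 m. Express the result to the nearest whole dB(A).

66 dB(A)

Cylindrical spreading from a line source gives a 10·log₁₀(r₂/r₁) drop.
L₂ = 76.1 − 10·log₁₀(59.0/5.7) = 76.1 − 10.150 = 65.95 dB(A).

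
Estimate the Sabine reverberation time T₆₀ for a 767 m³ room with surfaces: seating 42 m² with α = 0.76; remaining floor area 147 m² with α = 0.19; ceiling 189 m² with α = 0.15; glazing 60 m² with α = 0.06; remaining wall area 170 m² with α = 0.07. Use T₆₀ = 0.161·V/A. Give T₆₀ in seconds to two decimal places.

A = Σ Sᵢαᵢ = 42·0.76 + 147·0.19 + 189·0.15 + 60·0.06 + 170·0.07 = 103.70 m².
T₆₀ = 0.161 × 767 / 103.70 = 1.191 s.

1.19 s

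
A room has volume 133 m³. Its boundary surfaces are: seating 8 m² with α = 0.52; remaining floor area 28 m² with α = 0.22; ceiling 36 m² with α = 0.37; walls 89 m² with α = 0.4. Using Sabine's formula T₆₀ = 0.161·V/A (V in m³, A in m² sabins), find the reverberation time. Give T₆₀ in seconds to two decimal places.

A = Σ Sᵢαᵢ = 8·0.52 + 28·0.22 + 36·0.37 + 89·0.4 = 59.24 m².
T₆₀ = 0.161·V/A = 0.161·133/59.24 = 0.361 s.

0.36 s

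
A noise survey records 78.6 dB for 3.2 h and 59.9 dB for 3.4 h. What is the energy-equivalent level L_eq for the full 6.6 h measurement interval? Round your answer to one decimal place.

75.5 dB

L_eq = 10·log₁₀[(1/T)·Σ tᵢ·10^(Lᵢ/10)] with T = 6.6 h.
Σ tᵢ·10^(Lᵢ/10) = 3.2·10^(78.6/10) + 3.4·10^(59.9/10) = 2.351e+08.
L_eq = 10·log₁₀(2.351e+08/6.6) = 75.52 dB.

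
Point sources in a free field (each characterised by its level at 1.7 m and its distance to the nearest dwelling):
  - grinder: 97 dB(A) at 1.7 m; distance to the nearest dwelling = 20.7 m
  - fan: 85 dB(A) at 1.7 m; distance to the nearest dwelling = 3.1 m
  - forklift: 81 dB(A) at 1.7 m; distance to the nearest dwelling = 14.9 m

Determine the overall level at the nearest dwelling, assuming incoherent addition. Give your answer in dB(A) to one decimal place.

Apply inverse-square spreading to bring every level to the receiver, then sum 10^(L/10).
grinder: 97 − 20·log₁₀(20.7/1.7) = 97 − 21.71 = 75.29 dB(A).
fan: 85 − 20·log₁₀(3.1/1.7) = 85 − 5.22 = 79.78 dB(A).
forklift: 81 − 20·log₁₀(14.9/1.7) = 81 − 18.85 = 62.15 dB(A).
Σ 10^(L/10) = 1.305e+08 → L_total = 10·log₁₀(1.305e+08) = 81.16 dB(A).

81.2 dB(A)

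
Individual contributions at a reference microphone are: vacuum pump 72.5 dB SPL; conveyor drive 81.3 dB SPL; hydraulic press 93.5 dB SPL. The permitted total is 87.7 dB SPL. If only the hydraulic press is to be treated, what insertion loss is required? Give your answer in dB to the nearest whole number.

7 dB

The untreated sources together contribute 10^(72.5/10) + 10^(81.3/10) = 1.527e+08, i.e. 81.84 dB SPL.
The limit corresponds to 10^(87.7/10) = 5.888e+08; subtracting the fixed part leaves 4.362e+08 for the hydraulic press, i.e. 86.40 dB SPL.
Required insertion loss = 93.5 − 86.40 = 7.10 dB.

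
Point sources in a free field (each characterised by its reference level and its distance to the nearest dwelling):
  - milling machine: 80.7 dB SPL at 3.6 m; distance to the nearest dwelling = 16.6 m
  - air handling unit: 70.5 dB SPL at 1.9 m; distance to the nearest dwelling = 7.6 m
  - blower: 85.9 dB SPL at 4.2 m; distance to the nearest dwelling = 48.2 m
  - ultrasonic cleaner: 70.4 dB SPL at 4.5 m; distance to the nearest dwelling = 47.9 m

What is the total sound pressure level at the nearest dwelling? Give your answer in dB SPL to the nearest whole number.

70 dB SPL

First find each source's level at the receiver (point-source: −20·log₁₀(r/r_ref)), then combine on an intensity basis.
milling machine: 80.7 − 20·log₁₀(16.6/3.6) = 80.7 − 13.28 = 67.42 dB SPL.
air handling unit: 70.5 − 20·log₁₀(7.6/1.9) = 70.5 − 12.04 = 58.46 dB SPL.
blower: 85.9 − 20·log₁₀(48.2/4.2) = 85.9 − 21.20 = 64.70 dB SPL.
ultrasonic cleaner: 70.4 − 20·log₁₀(47.9/4.5) = 70.4 − 20.54 = 49.86 dB SPL.
Σ 10^(L/10) = 9.278e+06 → L_total = 10·log₁₀(9.278e+06) = 69.67 dB SPL.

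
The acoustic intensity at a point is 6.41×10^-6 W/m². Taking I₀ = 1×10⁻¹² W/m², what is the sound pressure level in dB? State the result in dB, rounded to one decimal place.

Dividing by I₀ shifts the exponent by 12: I/I₀ = 6.41×10^6.
L = 10·(0.8069 + 6) = 68.07 dB.

68.1 dB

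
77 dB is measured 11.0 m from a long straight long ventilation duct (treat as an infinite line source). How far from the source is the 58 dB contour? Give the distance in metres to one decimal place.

873.8 m

Line-source spreading drops the level by 10·log₁₀(r₂/r₁); inverting, r₂/r₁ = 10^(ΔL/10).
r₂ = 11.0·10^((77−58)/10) = 11.0·10^(19.0/10) = 873.76 m.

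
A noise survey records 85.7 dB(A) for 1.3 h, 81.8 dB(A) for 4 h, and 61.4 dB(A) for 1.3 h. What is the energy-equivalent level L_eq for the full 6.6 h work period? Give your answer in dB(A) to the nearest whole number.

The energy average is taken in the linear domain: L_eq = 10·log₁₀[(Σ tᵢ·10^(Lᵢ/10))/T], T = 6.6 h.
Σ tᵢ·10^(Lᵢ/10) = 1.3·10^(85.7/10) + 4·10^(81.8/10) + 1.3·10^(61.4/10) = 1.090e+09.
L_eq = 10·log₁₀(1.090e+09/6.6) = 82.18 dB(A).

82 dB(A)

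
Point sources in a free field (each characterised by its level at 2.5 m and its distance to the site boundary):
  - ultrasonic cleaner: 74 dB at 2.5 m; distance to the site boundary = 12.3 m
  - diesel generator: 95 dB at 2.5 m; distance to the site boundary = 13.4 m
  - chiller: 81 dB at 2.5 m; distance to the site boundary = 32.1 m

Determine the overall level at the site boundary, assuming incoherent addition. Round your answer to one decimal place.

80.5 dB

Apply inverse-square spreading to bring every level to the receiver, then sum 10^(L/10).
ultrasonic cleaner: 74 − 20·log₁₀(12.3/2.5) = 74 − 13.84 = 60.16 dB.
diesel generator: 95 − 20·log₁₀(13.4/2.5) = 95 − 14.58 = 80.42 dB.
chiller: 81 − 20·log₁₀(32.1/2.5) = 81 − 22.17 = 58.83 dB.
Σ 10^(L/10) = 1.119e+08 → L_total = 10·log₁₀(1.119e+08) = 80.49 dB.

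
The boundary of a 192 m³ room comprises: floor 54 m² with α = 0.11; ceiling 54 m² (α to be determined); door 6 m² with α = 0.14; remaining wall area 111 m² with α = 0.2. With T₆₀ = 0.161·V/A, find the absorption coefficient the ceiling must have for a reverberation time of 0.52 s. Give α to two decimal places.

A = 0.161·V/T₆₀ = 0.161·192/0.52 = 59.45 m² sabins.
Absorption from the other surfaces = 54·0.11 + 6·0.14 + 111·0.2 = 28.98 m², so the ceiling must supply 30.47 m² over 54 m².
α = 30.47/54 = 0.564.

0.56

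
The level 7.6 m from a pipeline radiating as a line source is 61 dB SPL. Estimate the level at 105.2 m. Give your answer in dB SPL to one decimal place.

49.6 dB SPL

Cylindrical spreading from a line source gives a 10·log₁₀(r₂/r₁) drop.
L₂ = 61 − 10·log₁₀(105.2/7.6) = 61 − 11.412 = 49.59 dB SPL.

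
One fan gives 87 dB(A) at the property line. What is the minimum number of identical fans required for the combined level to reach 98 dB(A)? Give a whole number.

N identical sources give L₁ + 10·log₁₀ N, so require 10·log₁₀ N ≥ 98 − 87 = 11.0 dB.
N ≥ 10^(11.0/10) = 12.589, so N = 13.

13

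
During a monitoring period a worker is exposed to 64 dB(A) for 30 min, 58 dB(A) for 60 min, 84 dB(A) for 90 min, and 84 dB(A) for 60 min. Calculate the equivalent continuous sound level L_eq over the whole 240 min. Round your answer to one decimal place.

82.0 dB(A)

Weight each interval's intensity by its duration and average over T = 240 min:
Σ tᵢ·10^(Lᵢ/10) = 30·10^(64/10) + 60·10^(58/10) + 90·10^(84/10) + 60·10^(84/10) = 3.779e+10.
L_eq = 10·log₁₀(3.779e+10/240) = 81.97 dB(A).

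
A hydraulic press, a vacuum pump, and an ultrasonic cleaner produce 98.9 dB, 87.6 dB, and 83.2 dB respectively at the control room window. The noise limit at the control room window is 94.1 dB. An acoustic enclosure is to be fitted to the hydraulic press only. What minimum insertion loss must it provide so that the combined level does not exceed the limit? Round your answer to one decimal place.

6.4 dB

Everything except the hydraulic press sums to 10^(87.6/10) + 10^(83.2/10) = 7.844e+08 in linear terms, 88.95 dB.
The limit corresponds to 10^(94.1/10) = 2.570e+09; subtracting the fixed part leaves 1.786e+09 for the hydraulic press, i.e. 92.52 dB.
Required insertion loss = 98.9 − 92.52 = 6.38 dB.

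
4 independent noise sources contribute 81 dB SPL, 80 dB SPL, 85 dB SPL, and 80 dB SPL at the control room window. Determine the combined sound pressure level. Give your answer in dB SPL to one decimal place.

88.1 dB SPL

Incoherent sources combine by intensity addition: L_total = 10·log₁₀(Σ 10^(L_i/10)).
Σ 10^(L/10) = 10^(81/10) + 10^(80/10) + 10^(85/10) + 10^(80/10) = 6.421e+08.
L_total = 10·log₁₀(6.421e+08) = 88.08 dB SPL.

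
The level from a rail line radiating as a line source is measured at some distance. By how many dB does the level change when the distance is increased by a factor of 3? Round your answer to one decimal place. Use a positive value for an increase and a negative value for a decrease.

With cylindrical spreading the level changes by −10·log₁₀(r₂/r₁).
ΔL = −10·log₁₀(3) = -4.77 dB.

-4.8 dB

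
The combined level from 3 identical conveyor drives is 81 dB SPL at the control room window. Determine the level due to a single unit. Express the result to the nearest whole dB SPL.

For N identical incoherent sources L_total = L₁ + 10·log₁₀ N, so L₁ = 81 − 10·log₁₀(3) = 81 − 4.771.

76 dB SPL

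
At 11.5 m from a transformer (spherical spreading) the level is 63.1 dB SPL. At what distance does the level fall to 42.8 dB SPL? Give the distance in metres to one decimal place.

The 20.3 dB drop corresponds to a distance ratio of 10^(20.3/20) for a point source.
r₂ = 11.5·10^((63.1−42.8)/20) = 11.5·10^(20.3/20) = 119.04 m.

119.0 m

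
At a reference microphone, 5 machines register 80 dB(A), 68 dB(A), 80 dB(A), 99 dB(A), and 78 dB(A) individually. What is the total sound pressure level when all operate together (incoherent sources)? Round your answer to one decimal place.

99.1 dB(A)

For uncorrelated sources the intensities add, so convert each level to linear form, sum, and take 10·log₁₀ of the total.
Σ 10^(L/10) = 10^(80/10) + 10^(68/10) + 10^(80/10) + 10^(99/10) + 10^(78/10) = 8.213e+09.
L_total = 10·log₁₀(8.213e+09) = 99.14 dB(A).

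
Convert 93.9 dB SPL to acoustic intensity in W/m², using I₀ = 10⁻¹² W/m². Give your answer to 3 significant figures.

0.00245 W/m²

L = 10·log₁₀(I/I₀) ⇒ I = I₀·10^(L/10) = 10⁻¹² × 10^9.39.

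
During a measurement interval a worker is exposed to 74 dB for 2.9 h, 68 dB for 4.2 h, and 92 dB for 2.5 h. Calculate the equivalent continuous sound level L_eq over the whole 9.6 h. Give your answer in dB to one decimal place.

86.3 dB

Weight each interval's intensity by its duration and average over T = 9.6 h:
Σ tᵢ·10^(Lᵢ/10) = 2.9·10^(74/10) + 4.2·10^(68/10) + 2.5·10^(92/10) = 4.062e+09.
L_eq = 10·log₁₀(4.062e+09/9.6) = 86.26 dB.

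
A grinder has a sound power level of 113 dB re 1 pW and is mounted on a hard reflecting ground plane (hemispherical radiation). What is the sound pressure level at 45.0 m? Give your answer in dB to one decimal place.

72.0 dB

L_p = L_w − 10·log₁₀(2π·r²) with r = 45.0 m.
2π·r² = 1.272e+04 m², 10·log₁₀ of that is 41.046 dB.
L_p = 113 − 41.046 = 71.95 dB.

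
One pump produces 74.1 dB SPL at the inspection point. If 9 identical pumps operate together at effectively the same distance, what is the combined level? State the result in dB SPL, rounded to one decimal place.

83.6 dB SPL

L_total = L₁ + 10·log₁₀ N for N identical incoherent sources.
L_total = 74.1 + 10·log₁₀(9) = 74.1 + 9.542 = 83.64 dB SPL.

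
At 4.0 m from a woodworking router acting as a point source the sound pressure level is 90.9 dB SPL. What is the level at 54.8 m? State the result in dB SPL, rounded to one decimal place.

For a point source, L₂ = L₁ − 20·log₁₀(r₂/r₁).
L₂ = 90.9 − 20·log₁₀(54.8/4.0) = 90.9 − 22.734 = 68.17 dB SPL.

68.2 dB SPL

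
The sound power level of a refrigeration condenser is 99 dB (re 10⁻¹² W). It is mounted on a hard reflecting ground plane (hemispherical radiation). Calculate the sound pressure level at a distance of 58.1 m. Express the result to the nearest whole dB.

L_p = L_w − 10·log₁₀(2π·r²) with r = 58.1 m.
2π·r² = 2.121e+04 m², 10·log₁₀ of that is 43.265 dB.
L_p = 99 − 43.265 = 55.73 dB.

56 dB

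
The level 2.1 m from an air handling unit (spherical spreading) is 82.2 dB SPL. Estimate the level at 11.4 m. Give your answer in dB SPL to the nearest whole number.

For a point source, L₂ = L₁ − 20·log₁₀(r₂/r₁).
L₂ = 82.2 − 20·log₁₀(11.4/2.1) = 82.2 − 14.694 = 67.51 dB SPL.

68 dB SPL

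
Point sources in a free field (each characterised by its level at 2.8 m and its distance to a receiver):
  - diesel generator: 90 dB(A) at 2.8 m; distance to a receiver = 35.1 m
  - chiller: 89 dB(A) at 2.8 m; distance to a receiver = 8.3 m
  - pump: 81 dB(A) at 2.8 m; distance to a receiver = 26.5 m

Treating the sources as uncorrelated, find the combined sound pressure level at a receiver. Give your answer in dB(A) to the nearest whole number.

Propagate each source to the receiver with L = L_ref − 20·log₁₀(r/r_ref), then add intensities.
diesel generator: 90 − 20·log₁₀(35.1/2.8) = 90 − 21.96 = 68.04 dB(A).
chiller: 89 − 20·log₁₀(8.3/2.8) = 89 − 9.44 = 79.56 dB(A).
pump: 81 − 20·log₁₀(26.5/2.8) = 81 − 19.52 = 61.48 dB(A).
Σ 10^(L/10) = 9.817e+07 → L_total = 10·log₁₀(9.817e+07) = 79.92 dB(A).

80 dB(A)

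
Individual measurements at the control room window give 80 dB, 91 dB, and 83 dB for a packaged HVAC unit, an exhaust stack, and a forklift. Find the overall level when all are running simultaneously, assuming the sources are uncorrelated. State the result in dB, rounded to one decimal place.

Incoherent sources combine by intensity addition: L_total = 10·log₁₀(Σ 10^(L_i/10)).
Σ 10^(L/10) = 10^(80/10) + 10^(91/10) + 10^(83/10) = 1.558e+09.
L_total = 10·log₁₀(1.558e+09) = 91.93 dB.

91.9 dB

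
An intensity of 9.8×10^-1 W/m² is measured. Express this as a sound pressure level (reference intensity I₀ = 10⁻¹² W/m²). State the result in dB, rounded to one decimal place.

119.9 dB

L = 10·log₁₀(I/I₀) = 10·log₁₀(9.8×10^-1/10⁻¹²) = 10·log₁₀(9.8×10^11).
L = 10·(0.9912 + 11) = 119.91 dB.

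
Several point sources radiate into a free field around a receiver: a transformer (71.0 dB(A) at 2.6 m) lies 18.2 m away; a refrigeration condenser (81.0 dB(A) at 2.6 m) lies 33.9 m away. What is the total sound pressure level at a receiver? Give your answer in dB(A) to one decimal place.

First find each source's level at the receiver (point-source: −20·log₁₀(r/r_ref)), then combine on an intensity basis.
transformer: 71.0 − 20·log₁₀(18.2/2.6) = 71.0 − 16.90 = 54.10 dB(A).
refrigeration condenser: 81.0 − 20·log₁₀(33.9/2.6) = 81.0 − 22.30 = 58.70 dB(A).
Σ 10^(L/10) = 9.975e+05 → L_total = 10·log₁₀(9.975e+05) = 59.99 dB(A).

60.0 dB(A)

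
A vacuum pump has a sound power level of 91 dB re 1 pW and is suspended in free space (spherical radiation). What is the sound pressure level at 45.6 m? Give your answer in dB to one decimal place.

Free-field spherical radiation: L_p = L_w − 10·log₁₀(4π·r²), r = 45.6 m.
4π·r² = 2.613e+04 m², 10·log₁₀ of that is 44.171 dB.
L_p = 91 − 44.171 = 46.83 dB.

46.8 dB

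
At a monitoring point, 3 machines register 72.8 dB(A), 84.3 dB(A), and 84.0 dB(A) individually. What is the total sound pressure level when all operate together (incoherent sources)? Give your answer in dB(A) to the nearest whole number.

Incoherent sources combine by intensity addition: L_total = 10·log₁₀(Σ 10^(L_i/10)).
Σ 10^(L/10) = 10^(72.8/10) + 10^(84.3/10) + 10^(84.0/10) = 5.394e+08.
L_total = 10·log₁₀(5.394e+08) = 87.32 dB(A).

87 dB(A)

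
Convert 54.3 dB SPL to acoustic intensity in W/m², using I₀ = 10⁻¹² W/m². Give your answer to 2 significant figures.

I/I₀ = 10^(54.3/10) = 2.692e+05, so I = 2.692e+05 × 10⁻¹² W/m².

2.7e-07 W/m²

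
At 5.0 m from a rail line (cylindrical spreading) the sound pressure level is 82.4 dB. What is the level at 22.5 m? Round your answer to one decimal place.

75.9 dB

For a line source, L₂ = L₁ − 10·log₁₀(r₂/r₁).
L₂ = 82.4 − 10·log₁₀(22.5/5.0) = 82.4 − 6.532 = 75.87 dB.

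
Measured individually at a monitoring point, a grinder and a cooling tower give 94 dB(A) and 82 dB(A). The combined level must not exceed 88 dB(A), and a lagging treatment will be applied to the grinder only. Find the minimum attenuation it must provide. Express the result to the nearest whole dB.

Fixed contribution from the other source: Σ 10^(L/10) = 10^(82/10) = 1.585e+08 (82.00 dB(A)).
To meet 88 dB(A) overall, the treated grinder may contribute at most 10^(88/10) − 1.585e+08 = 4.725e+08, i.e. 86.74 dB(A).
So the grinder must be reduced from 94 to 86.74 dB(A): IL = 7.26 dB.

7 dB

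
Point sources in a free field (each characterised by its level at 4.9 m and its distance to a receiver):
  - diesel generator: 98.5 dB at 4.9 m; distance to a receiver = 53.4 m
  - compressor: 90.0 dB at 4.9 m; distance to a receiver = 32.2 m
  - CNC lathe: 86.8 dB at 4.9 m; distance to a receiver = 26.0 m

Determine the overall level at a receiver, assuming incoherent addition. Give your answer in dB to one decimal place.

Apply inverse-square spreading to bring every level to the receiver, then sum 10^(L/10).
diesel generator: 98.5 − 20·log₁₀(53.4/4.9) = 98.5 − 20.75 = 77.75 dB.
compressor: 90.0 − 20·log₁₀(32.2/4.9) = 90.0 − 16.35 = 73.65 dB.
CNC lathe: 86.8 − 20·log₁₀(26.0/4.9) = 86.8 − 14.50 = 72.30 dB.
Σ 10^(L/10) = 9.977e+07 → L_total = 10·log₁₀(9.977e+07) = 79.99 dB.

80.0 dB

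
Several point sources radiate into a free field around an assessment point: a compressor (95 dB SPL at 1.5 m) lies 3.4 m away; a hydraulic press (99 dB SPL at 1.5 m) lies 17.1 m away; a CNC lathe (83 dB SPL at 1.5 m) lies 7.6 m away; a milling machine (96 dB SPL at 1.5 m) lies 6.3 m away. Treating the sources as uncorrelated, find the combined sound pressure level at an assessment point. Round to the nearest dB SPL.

Propagate each source to the receiver with L = L_ref − 20·log₁₀(r/r_ref), then add intensities.
compressor: 95 − 20·log₁₀(3.4/1.5) = 95 − 7.11 = 87.89 dB SPL.
hydraulic press: 99 − 20·log₁₀(17.1/1.5) = 99 − 21.14 = 77.86 dB SPL.
CNC lathe: 83 − 20·log₁₀(7.6/1.5) = 83 − 14.09 = 68.91 dB SPL.
milling machine: 96 − 20·log₁₀(6.3/1.5) = 96 − 12.46 = 83.54 dB SPL.
Σ 10^(L/10) = 9.101e+08 → L_total = 10·log₁₀(9.101e+08) = 89.59 dB SPL.

90 dB SPL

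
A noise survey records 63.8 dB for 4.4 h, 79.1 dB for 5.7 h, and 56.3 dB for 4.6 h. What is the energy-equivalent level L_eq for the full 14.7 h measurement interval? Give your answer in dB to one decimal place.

75.1 dB

L_eq = 10·log₁₀[(1/T)·Σ tᵢ·10^(Lᵢ/10)] with T = 14.7 h.
Σ tᵢ·10^(Lᵢ/10) = 4.4·10^(63.8/10) + 5.7·10^(79.1/10) + 4.6·10^(56.3/10) = 4.758e+08.
L_eq = 10·log₁₀(4.758e+08/14.7) = 75.10 dB.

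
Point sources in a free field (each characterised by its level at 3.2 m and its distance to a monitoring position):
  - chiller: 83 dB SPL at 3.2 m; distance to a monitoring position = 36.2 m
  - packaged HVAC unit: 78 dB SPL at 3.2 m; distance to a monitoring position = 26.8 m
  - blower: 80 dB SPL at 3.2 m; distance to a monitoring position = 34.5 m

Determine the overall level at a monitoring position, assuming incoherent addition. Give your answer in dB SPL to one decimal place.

Apply inverse-square spreading to bring every level to the receiver, then sum 10^(L/10).
chiller: 83 − 20·log₁₀(36.2/3.2) = 83 − 21.07 = 61.93 dB SPL.
packaged HVAC unit: 78 − 20·log₁₀(26.8/3.2) = 78 − 18.46 = 59.54 dB SPL.
blower: 80 − 20·log₁₀(34.5/3.2) = 80 − 20.65 = 59.35 dB SPL.
Σ 10^(L/10) = 3.319e+06 → L_total = 10·log₁₀(3.319e+06) = 65.21 dB SPL.

65.2 dB SPL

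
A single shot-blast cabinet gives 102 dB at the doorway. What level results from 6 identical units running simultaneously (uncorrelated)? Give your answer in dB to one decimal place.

With 6 equal, uncorrelated contributions the intensity is 6× that of one unit, giving a rise of 10·log₁₀ 6.
L_total = 102 + 10·log₁₀(6) = 102 + 7.782 = 109.78 dB.

109.8 dB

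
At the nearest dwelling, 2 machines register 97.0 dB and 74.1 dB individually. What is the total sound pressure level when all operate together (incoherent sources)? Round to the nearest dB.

97 dB

For uncorrelated sources the intensities add, so convert each level to linear form, sum, and take 10·log₁₀ of the total.
Σ 10^(L/10) = 10^(97.0/10) + 10^(74.1/10) = 5.038e+09.
L_total = 10·log₁₀(5.038e+09) = 97.02 dB.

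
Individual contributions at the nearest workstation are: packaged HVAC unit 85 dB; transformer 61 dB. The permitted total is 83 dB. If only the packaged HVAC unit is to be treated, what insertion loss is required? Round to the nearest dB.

The untreated sources together contribute 10^(61/10) = 1.259e+06, i.e. 61.00 dB.
The limit corresponds to 10^(83/10) = 1.995e+08; subtracting the fixed part leaves 1.983e+08 for the packaged HVAC unit, i.e. 82.97 dB.
Required insertion loss = 85 − 82.97 = 2.03 dB.

2 dB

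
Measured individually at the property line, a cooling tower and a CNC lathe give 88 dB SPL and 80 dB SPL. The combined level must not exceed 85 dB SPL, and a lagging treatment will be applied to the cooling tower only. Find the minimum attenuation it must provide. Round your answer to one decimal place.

4.7 dB

The untreated sources together contribute 10^(80/10) = 1.000e+08, i.e. 80.00 dB SPL.
The limit corresponds to 10^(85/10) = 3.162e+08; subtracting the fixed part leaves 2.162e+08 for the cooling tower, i.e. 83.35 dB SPL.
Required insertion loss = 88 − 83.35 = 4.65 dB.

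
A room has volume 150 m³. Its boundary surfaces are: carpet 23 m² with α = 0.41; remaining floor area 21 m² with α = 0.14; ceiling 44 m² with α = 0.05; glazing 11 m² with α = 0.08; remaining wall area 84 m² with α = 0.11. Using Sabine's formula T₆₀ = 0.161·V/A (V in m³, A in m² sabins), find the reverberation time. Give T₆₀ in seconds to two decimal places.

A = Σ Sᵢαᵢ = 23·0.41 + 21·0.14 + 44·0.05 + 11·0.08 + 84·0.11 = 24.69 m².
T₆₀ = 0.161·V/A = 0.161·150/24.69 = 0.978 s.

0.98 s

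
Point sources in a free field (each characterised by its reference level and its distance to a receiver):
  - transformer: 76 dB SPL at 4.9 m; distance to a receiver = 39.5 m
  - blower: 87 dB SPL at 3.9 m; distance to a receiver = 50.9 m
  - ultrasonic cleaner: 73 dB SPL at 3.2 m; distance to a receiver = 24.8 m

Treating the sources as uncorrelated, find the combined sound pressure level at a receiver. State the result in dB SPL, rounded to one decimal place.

65.9 dB SPL

First find each source's level at the receiver (point-source: −20·log₁₀(r/r_ref)), then combine on an intensity basis.
transformer: 76 − 20·log₁₀(39.5/4.9) = 76 − 18.13 = 57.87 dB SPL.
blower: 87 − 20·log₁₀(50.9/3.9) = 87 − 22.31 = 64.69 dB SPL.
ultrasonic cleaner: 73 − 20·log₁₀(24.8/3.2) = 73 − 17.79 = 55.21 dB SPL.
Σ 10^(L/10) = 3.887e+06 → L_total = 10·log₁₀(3.887e+06) = 65.90 dB SPL.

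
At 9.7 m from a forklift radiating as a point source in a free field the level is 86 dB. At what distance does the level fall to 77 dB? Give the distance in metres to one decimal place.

The 9.0 dB drop corresponds to a distance ratio of 10^(9.0/20) for a point source.
r₂ = 9.7·10^((86−77)/20) = 9.7·10^(9.0/20) = 27.34 m.

27.3 m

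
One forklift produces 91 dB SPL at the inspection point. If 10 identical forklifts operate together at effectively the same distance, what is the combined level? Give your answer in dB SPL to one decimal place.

101.0 dB SPL

L_total = L₁ + 10·log₁₀ N for N identical incoherent sources.
L_total = 91 + 10·log₁₀(10) = 91 + 10.000 = 101.00 dB SPL.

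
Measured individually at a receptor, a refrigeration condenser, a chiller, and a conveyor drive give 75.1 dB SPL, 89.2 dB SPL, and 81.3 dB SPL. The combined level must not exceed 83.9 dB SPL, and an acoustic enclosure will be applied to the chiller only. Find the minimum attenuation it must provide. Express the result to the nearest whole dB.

10 dB

Fixed contribution from the other sources: Σ 10^(L/10) = 10^(75.1/10) + 10^(81.3/10) = 1.673e+08 (82.23 dB SPL).
To meet 83.9 dB SPL overall, the treated chiller may contribute at most 10^(83.9/10) − 1.673e+08 = 7.822e+07, i.e. 78.93 dB SPL.
Required insertion loss = 89.2 − 78.93 = 10.27 dB.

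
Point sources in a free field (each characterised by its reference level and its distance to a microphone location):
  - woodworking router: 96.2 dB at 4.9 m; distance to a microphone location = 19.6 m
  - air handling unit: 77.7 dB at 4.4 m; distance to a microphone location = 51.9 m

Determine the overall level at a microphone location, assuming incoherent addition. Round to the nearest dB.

Propagate each source to the receiver with L = L_ref − 20·log₁₀(r/r_ref), then add intensities.
woodworking router: 96.2 − 20·log₁₀(19.6/4.9) = 96.2 − 12.04 = 84.16 dB.
air handling unit: 77.7 − 20·log₁₀(51.9/4.4) = 77.7 − 21.43 = 56.27 dB.
Σ 10^(L/10) = 2.610e+08 → L_total = 10·log₁₀(2.610e+08) = 84.17 dB.

84 dB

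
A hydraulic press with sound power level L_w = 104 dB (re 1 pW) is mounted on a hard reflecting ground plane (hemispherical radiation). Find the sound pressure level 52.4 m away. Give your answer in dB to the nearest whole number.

L_p = L_w − 10·log₁₀(2π·r²) with r = 52.4 m.
2π·r² = 1.725e+04 m², 10·log₁₀ of that is 42.368 dB.
L_p = 104 − 42.368 = 61.63 dB.

62 dB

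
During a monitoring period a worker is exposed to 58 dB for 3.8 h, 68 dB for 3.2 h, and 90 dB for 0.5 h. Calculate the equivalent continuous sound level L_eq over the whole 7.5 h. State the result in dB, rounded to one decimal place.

78.4 dB

Weight each interval's intensity by its duration and average over T = 7.5 h:
Σ tᵢ·10^(Lᵢ/10) = 3.8·10^(58/10) + 3.2·10^(68/10) + 0.5·10^(90/10) = 5.226e+08.
L_eq = 10·log₁₀(5.226e+08/7.5) = 78.43 dB.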